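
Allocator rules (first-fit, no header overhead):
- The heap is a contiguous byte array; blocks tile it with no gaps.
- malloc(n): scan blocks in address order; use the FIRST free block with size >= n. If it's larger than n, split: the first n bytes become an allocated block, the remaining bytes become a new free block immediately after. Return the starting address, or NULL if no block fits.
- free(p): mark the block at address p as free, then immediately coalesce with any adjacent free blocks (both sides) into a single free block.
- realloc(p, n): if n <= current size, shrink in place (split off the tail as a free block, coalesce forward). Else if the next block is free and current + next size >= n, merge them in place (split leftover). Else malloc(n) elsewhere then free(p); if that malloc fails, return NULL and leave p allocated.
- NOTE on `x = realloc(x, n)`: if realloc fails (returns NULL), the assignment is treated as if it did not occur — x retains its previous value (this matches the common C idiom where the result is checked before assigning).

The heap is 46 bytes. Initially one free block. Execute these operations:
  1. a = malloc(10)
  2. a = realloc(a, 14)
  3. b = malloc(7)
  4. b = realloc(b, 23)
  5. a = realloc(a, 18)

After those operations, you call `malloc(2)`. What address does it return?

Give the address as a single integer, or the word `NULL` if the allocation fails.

Op 1: a = malloc(10) -> a = 0; heap: [0-9 ALLOC][10-45 FREE]
Op 2: a = realloc(a, 14) -> a = 0; heap: [0-13 ALLOC][14-45 FREE]
Op 3: b = malloc(7) -> b = 14; heap: [0-13 ALLOC][14-20 ALLOC][21-45 FREE]
Op 4: b = realloc(b, 23) -> b = 14; heap: [0-13 ALLOC][14-36 ALLOC][37-45 FREE]
Op 5: a = realloc(a, 18) -> NULL (a unchanged); heap: [0-13 ALLOC][14-36 ALLOC][37-45 FREE]
malloc(2): first-fit scan over [0-13 ALLOC][14-36 ALLOC][37-45 FREE] -> 37

Answer: 37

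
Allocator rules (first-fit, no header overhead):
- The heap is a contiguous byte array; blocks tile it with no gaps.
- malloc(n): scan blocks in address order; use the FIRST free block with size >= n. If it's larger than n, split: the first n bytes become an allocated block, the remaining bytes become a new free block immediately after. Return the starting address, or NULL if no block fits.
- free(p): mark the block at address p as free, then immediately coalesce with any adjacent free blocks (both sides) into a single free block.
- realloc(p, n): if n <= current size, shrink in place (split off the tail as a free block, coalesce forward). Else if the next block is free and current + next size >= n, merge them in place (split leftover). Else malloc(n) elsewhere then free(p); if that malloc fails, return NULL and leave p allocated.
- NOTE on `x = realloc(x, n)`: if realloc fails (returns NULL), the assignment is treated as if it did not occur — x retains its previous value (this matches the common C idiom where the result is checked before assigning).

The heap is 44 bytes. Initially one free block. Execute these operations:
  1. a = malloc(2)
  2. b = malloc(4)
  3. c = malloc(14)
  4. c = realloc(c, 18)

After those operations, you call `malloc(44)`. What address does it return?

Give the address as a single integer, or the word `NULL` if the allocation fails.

Op 1: a = malloc(2) -> a = 0; heap: [0-1 ALLOC][2-43 FREE]
Op 2: b = malloc(4) -> b = 2; heap: [0-1 ALLOC][2-5 ALLOC][6-43 FREE]
Op 3: c = malloc(14) -> c = 6; heap: [0-1 ALLOC][2-5 ALLOC][6-19 ALLOC][20-43 FREE]
Op 4: c = realloc(c, 18) -> c = 6; heap: [0-1 ALLOC][2-5 ALLOC][6-23 ALLOC][24-43 FREE]
malloc(44): first-fit scan over [0-1 ALLOC][2-5 ALLOC][6-23 ALLOC][24-43 FREE] -> NULL

Answer: NULL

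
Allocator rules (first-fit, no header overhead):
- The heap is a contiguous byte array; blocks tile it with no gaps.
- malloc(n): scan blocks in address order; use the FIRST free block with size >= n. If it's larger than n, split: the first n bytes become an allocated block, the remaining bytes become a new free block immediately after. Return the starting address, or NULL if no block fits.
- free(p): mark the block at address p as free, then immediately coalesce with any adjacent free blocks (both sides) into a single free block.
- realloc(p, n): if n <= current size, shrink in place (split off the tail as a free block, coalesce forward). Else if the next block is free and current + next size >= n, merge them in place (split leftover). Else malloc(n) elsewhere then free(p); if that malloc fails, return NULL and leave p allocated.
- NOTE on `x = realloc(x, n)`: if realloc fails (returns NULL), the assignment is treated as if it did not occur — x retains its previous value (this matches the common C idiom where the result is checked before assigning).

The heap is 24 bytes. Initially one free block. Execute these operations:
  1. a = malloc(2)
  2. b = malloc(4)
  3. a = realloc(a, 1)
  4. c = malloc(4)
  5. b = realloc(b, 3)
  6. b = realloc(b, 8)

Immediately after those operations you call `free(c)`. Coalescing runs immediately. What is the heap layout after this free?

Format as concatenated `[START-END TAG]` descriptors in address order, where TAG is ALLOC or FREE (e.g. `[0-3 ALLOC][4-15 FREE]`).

Answer: [0-0 ALLOC][1-9 FREE][10-17 ALLOC][18-23 FREE]

Derivation:
Op 1: a = malloc(2) -> a = 0; heap: [0-1 ALLOC][2-23 FREE]
Op 2: b = malloc(4) -> b = 2; heap: [0-1 ALLOC][2-5 ALLOC][6-23 FREE]
Op 3: a = realloc(a, 1) -> a = 0; heap: [0-0 ALLOC][1-1 FREE][2-5 ALLOC][6-23 FREE]
Op 4: c = malloc(4) -> c = 6; heap: [0-0 ALLOC][1-1 FREE][2-5 ALLOC][6-9 ALLOC][10-23 FREE]
Op 5: b = realloc(b, 3) -> b = 2; heap: [0-0 ALLOC][1-1 FREE][2-4 ALLOC][5-5 FREE][6-9 ALLOC][10-23 FREE]
Op 6: b = realloc(b, 8) -> b = 10; heap: [0-0 ALLOC][1-5 FREE][6-9 ALLOC][10-17 ALLOC][18-23 FREE]
free(c): c = 6 -> block [6-9 ALLOC]; mark free, coalesce with adjacent free neighbors -> [0-0 ALLOC][1-9 FREE][10-17 ALLOC][18-23 FREE]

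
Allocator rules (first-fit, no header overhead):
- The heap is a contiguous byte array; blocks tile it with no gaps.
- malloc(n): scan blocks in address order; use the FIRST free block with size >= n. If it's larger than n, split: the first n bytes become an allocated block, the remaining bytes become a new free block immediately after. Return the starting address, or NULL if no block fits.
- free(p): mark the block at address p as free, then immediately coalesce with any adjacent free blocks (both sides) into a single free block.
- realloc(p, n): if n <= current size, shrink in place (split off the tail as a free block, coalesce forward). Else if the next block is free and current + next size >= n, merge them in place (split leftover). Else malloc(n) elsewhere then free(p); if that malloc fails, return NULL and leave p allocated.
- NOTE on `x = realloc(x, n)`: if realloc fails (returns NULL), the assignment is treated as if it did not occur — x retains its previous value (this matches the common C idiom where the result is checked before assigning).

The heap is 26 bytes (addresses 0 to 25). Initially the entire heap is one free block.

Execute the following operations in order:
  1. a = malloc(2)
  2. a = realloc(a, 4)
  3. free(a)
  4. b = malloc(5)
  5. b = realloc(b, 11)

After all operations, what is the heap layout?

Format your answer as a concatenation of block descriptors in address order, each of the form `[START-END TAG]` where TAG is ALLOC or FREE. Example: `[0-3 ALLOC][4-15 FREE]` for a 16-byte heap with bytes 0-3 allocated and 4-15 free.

Op 1: a = malloc(2) -> a = 0; heap: [0-1 ALLOC][2-25 FREE]
Op 2: a = realloc(a, 4) -> a = 0; heap: [0-3 ALLOC][4-25 FREE]
Op 3: free(a) -> (freed a); heap: [0-25 FREE]
Op 4: b = malloc(5) -> b = 0; heap: [0-4 ALLOC][5-25 FREE]
Op 5: b = realloc(b, 11) -> b = 0; heap: [0-10 ALLOC][11-25 FREE]

Answer: [0-10 ALLOC][11-25 FREE]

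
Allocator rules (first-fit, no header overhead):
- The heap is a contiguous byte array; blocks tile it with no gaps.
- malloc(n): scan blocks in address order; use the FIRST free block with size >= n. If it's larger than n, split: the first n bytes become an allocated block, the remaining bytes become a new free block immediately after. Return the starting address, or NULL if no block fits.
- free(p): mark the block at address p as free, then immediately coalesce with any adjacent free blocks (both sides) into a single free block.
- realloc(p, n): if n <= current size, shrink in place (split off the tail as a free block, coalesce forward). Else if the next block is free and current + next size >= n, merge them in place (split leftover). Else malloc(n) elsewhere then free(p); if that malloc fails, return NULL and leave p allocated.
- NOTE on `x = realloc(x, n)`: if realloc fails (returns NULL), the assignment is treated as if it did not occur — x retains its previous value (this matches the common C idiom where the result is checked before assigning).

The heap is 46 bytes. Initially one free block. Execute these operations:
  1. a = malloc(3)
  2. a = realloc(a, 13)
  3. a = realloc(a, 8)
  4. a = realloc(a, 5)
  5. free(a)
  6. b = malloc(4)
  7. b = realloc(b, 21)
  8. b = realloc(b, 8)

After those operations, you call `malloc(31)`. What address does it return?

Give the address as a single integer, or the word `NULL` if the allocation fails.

Op 1: a = malloc(3) -> a = 0; heap: [0-2 ALLOC][3-45 FREE]
Op 2: a = realloc(a, 13) -> a = 0; heap: [0-12 ALLOC][13-45 FREE]
Op 3: a = realloc(a, 8) -> a = 0; heap: [0-7 ALLOC][8-45 FREE]
Op 4: a = realloc(a, 5) -> a = 0; heap: [0-4 ALLOC][5-45 FREE]
Op 5: free(a) -> (freed a); heap: [0-45 FREE]
Op 6: b = malloc(4) -> b = 0; heap: [0-3 ALLOC][4-45 FREE]
Op 7: b = realloc(b, 21) -> b = 0; heap: [0-20 ALLOC][21-45 FREE]
Op 8: b = realloc(b, 8) -> b = 0; heap: [0-7 ALLOC][8-45 FREE]
malloc(31): first-fit scan over [0-7 ALLOC][8-45 FREE] -> 8

Answer: 8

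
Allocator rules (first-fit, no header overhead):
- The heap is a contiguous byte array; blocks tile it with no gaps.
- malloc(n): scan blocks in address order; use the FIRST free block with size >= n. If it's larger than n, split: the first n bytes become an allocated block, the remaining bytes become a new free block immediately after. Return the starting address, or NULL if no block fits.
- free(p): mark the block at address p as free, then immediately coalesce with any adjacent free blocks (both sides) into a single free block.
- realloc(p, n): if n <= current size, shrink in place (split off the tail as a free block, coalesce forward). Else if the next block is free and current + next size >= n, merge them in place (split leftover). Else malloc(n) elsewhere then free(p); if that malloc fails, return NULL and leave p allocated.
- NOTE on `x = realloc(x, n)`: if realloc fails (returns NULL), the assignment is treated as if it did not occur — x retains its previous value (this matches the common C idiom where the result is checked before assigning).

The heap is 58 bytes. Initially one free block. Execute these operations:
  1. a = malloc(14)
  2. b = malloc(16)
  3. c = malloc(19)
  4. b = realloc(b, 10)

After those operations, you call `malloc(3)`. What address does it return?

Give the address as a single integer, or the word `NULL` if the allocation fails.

Op 1: a = malloc(14) -> a = 0; heap: [0-13 ALLOC][14-57 FREE]
Op 2: b = malloc(16) -> b = 14; heap: [0-13 ALLOC][14-29 ALLOC][30-57 FREE]
Op 3: c = malloc(19) -> c = 30; heap: [0-13 ALLOC][14-29 ALLOC][30-48 ALLOC][49-57 FREE]
Op 4: b = realloc(b, 10) -> b = 14; heap: [0-13 ALLOC][14-23 ALLOC][24-29 FREE][30-48 ALLOC][49-57 FREE]
malloc(3): first-fit scan over [0-13 ALLOC][14-23 ALLOC][24-29 FREE][30-48 ALLOC][49-57 FREE] -> 24

Answer: 24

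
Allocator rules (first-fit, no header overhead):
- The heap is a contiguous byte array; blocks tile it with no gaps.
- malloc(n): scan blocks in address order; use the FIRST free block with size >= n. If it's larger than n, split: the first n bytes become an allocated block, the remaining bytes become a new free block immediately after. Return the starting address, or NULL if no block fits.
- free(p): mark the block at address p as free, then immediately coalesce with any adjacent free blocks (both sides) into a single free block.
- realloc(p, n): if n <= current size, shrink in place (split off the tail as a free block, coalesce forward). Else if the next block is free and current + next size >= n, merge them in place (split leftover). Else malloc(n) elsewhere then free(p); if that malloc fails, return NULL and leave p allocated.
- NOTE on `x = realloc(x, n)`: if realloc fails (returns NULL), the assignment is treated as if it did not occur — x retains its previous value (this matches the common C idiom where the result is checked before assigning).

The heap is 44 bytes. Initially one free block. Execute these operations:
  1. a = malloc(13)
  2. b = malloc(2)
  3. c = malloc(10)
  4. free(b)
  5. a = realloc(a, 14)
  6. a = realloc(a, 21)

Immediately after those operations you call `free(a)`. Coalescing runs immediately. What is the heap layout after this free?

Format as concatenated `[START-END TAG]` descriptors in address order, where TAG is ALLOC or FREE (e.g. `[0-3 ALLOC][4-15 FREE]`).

Answer: [0-14 FREE][15-24 ALLOC][25-43 FREE]

Derivation:
Op 1: a = malloc(13) -> a = 0; heap: [0-12 ALLOC][13-43 FREE]
Op 2: b = malloc(2) -> b = 13; heap: [0-12 ALLOC][13-14 ALLOC][15-43 FREE]
Op 3: c = malloc(10) -> c = 15; heap: [0-12 ALLOC][13-14 ALLOC][15-24 ALLOC][25-43 FREE]
Op 4: free(b) -> (freed b); heap: [0-12 ALLOC][13-14 FREE][15-24 ALLOC][25-43 FREE]
Op 5: a = realloc(a, 14) -> a = 0; heap: [0-13 ALLOC][14-14 FREE][15-24 ALLOC][25-43 FREE]
Op 6: a = realloc(a, 21) -> NULL (a unchanged); heap: [0-13 ALLOC][14-14 FREE][15-24 ALLOC][25-43 FREE]
free(a): a = 0 -> block [0-13 ALLOC]; mark free, coalesce with adjacent free neighbors -> [0-14 FREE][15-24 ALLOC][25-43 FREE]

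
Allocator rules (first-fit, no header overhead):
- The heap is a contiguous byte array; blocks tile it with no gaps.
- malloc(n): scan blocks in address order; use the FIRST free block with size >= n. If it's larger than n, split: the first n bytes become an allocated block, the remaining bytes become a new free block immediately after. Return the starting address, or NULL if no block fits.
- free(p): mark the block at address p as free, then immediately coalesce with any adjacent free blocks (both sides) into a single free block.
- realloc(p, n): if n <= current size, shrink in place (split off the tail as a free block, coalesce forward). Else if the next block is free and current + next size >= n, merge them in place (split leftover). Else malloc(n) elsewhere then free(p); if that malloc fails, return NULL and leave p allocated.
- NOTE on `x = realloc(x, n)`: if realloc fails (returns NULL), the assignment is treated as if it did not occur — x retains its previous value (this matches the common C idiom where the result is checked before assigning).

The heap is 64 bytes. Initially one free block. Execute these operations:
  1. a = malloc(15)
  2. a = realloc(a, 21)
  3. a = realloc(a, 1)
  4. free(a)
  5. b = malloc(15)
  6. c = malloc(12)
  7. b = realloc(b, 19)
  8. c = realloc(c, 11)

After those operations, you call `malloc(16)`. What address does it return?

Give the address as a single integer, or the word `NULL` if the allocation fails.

Answer: 46

Derivation:
Op 1: a = malloc(15) -> a = 0; heap: [0-14 ALLOC][15-63 FREE]
Op 2: a = realloc(a, 21) -> a = 0; heap: [0-20 ALLOC][21-63 FREE]
Op 3: a = realloc(a, 1) -> a = 0; heap: [0-0 ALLOC][1-63 FREE]
Op 4: free(a) -> (freed a); heap: [0-63 FREE]
Op 5: b = malloc(15) -> b = 0; heap: [0-14 ALLOC][15-63 FREE]
Op 6: c = malloc(12) -> c = 15; heap: [0-14 ALLOC][15-26 ALLOC][27-63 FREE]
Op 7: b = realloc(b, 19) -> b = 27; heap: [0-14 FREE][15-26 ALLOC][27-45 ALLOC][46-63 FREE]
Op 8: c = realloc(c, 11) -> c = 15; heap: [0-14 FREE][15-25 ALLOC][26-26 FREE][27-45 ALLOC][46-63 FREE]
malloc(16): first-fit scan over [0-14 FREE][15-25 ALLOC][26-26 FREE][27-45 ALLOC][46-63 FREE] -> 46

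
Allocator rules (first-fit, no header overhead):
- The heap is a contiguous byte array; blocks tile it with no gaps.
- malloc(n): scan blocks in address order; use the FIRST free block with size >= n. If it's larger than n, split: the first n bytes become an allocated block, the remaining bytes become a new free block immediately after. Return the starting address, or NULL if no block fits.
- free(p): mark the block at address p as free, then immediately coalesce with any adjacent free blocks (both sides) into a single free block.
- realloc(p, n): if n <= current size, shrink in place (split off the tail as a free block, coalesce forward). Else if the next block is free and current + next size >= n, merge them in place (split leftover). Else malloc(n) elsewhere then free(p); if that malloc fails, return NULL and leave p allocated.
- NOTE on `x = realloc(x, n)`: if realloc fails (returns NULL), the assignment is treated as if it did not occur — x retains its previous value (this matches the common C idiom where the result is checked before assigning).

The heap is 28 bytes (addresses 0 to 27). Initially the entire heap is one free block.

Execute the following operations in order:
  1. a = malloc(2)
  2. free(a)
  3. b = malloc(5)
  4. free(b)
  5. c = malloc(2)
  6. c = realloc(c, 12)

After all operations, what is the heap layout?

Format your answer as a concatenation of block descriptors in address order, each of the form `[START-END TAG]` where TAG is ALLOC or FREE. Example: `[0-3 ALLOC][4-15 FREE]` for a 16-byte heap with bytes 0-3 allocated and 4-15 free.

Op 1: a = malloc(2) -> a = 0; heap: [0-1 ALLOC][2-27 FREE]
Op 2: free(a) -> (freed a); heap: [0-27 FREE]
Op 3: b = malloc(5) -> b = 0; heap: [0-4 ALLOC][5-27 FREE]
Op 4: free(b) -> (freed b); heap: [0-27 FREE]
Op 5: c = malloc(2) -> c = 0; heap: [0-1 ALLOC][2-27 FREE]
Op 6: c = realloc(c, 12) -> c = 0; heap: [0-11 ALLOC][12-27 FREE]

Answer: [0-11 ALLOC][12-27 FREE]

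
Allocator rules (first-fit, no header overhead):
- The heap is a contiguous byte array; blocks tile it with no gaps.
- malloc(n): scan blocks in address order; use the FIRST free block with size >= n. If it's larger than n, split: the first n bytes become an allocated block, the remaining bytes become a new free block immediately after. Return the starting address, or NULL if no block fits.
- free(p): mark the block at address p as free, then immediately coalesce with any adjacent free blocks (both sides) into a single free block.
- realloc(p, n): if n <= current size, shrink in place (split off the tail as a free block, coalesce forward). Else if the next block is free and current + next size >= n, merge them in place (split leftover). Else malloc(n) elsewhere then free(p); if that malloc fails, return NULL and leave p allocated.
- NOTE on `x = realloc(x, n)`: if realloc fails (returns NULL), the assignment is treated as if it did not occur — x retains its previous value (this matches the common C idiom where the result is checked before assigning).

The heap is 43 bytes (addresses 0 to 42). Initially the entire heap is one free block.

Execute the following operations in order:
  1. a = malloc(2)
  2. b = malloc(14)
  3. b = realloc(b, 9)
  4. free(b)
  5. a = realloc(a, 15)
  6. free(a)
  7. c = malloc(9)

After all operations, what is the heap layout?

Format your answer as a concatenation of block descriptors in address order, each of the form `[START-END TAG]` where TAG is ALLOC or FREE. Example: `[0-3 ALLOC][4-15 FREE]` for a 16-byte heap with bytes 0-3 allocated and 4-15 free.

Answer: [0-8 ALLOC][9-42 FREE]

Derivation:
Op 1: a = malloc(2) -> a = 0; heap: [0-1 ALLOC][2-42 FREE]
Op 2: b = malloc(14) -> b = 2; heap: [0-1 ALLOC][2-15 ALLOC][16-42 FREE]
Op 3: b = realloc(b, 9) -> b = 2; heap: [0-1 ALLOC][2-10 ALLOC][11-42 FREE]
Op 4: free(b) -> (freed b); heap: [0-1 ALLOC][2-42 FREE]
Op 5: a = realloc(a, 15) -> a = 0; heap: [0-14 ALLOC][15-42 FREE]
Op 6: free(a) -> (freed a); heap: [0-42 FREE]
Op 7: c = malloc(9) -> c = 0; heap: [0-8 ALLOC][9-42 FREE]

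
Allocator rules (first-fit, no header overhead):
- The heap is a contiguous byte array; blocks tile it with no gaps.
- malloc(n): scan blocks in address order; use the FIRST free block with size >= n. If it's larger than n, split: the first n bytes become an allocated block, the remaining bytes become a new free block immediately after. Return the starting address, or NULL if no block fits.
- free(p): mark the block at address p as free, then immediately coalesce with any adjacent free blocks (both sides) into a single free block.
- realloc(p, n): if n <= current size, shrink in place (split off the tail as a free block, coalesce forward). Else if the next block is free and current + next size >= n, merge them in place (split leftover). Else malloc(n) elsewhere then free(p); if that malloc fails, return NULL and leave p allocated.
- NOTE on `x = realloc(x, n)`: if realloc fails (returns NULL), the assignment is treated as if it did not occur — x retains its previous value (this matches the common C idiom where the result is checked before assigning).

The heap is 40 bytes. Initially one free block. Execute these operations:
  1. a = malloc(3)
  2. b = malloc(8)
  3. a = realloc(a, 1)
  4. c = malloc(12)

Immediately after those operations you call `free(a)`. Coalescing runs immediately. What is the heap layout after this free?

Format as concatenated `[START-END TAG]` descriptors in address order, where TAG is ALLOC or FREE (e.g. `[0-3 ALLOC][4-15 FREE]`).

Answer: [0-2 FREE][3-10 ALLOC][11-22 ALLOC][23-39 FREE]

Derivation:
Op 1: a = malloc(3) -> a = 0; heap: [0-2 ALLOC][3-39 FREE]
Op 2: b = malloc(8) -> b = 3; heap: [0-2 ALLOC][3-10 ALLOC][11-39 FREE]
Op 3: a = realloc(a, 1) -> a = 0; heap: [0-0 ALLOC][1-2 FREE][3-10 ALLOC][11-39 FREE]
Op 4: c = malloc(12) -> c = 11; heap: [0-0 ALLOC][1-2 FREE][3-10 ALLOC][11-22 ALLOC][23-39 FREE]
free(a): a = 0 -> block [0-0 ALLOC]; mark free, coalesce with adjacent free neighbors -> [0-2 FREE][3-10 ALLOC][11-22 ALLOC][23-39 FREE]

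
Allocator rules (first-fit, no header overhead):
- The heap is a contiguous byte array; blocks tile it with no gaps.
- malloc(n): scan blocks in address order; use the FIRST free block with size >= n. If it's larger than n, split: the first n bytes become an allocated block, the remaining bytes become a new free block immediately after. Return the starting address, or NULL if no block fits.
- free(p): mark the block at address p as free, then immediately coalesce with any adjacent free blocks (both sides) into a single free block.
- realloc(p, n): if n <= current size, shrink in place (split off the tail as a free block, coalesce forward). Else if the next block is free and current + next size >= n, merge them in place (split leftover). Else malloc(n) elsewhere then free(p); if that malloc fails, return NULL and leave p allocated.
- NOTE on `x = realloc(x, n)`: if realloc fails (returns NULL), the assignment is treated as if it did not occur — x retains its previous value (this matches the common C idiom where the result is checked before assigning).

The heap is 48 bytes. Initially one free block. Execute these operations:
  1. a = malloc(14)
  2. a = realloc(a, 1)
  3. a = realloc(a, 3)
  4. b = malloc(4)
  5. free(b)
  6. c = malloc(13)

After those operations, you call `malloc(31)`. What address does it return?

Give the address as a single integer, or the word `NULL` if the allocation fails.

Answer: 16

Derivation:
Op 1: a = malloc(14) -> a = 0; heap: [0-13 ALLOC][14-47 FREE]
Op 2: a = realloc(a, 1) -> a = 0; heap: [0-0 ALLOC][1-47 FREE]
Op 3: a = realloc(a, 3) -> a = 0; heap: [0-2 ALLOC][3-47 FREE]
Op 4: b = malloc(4) -> b = 3; heap: [0-2 ALLOC][3-6 ALLOC][7-47 FREE]
Op 5: free(b) -> (freed b); heap: [0-2 ALLOC][3-47 FREE]
Op 6: c = malloc(13) -> c = 3; heap: [0-2 ALLOC][3-15 ALLOC][16-47 FREE]
malloc(31): first-fit scan over [0-2 ALLOC][3-15 ALLOC][16-47 FREE] -> 16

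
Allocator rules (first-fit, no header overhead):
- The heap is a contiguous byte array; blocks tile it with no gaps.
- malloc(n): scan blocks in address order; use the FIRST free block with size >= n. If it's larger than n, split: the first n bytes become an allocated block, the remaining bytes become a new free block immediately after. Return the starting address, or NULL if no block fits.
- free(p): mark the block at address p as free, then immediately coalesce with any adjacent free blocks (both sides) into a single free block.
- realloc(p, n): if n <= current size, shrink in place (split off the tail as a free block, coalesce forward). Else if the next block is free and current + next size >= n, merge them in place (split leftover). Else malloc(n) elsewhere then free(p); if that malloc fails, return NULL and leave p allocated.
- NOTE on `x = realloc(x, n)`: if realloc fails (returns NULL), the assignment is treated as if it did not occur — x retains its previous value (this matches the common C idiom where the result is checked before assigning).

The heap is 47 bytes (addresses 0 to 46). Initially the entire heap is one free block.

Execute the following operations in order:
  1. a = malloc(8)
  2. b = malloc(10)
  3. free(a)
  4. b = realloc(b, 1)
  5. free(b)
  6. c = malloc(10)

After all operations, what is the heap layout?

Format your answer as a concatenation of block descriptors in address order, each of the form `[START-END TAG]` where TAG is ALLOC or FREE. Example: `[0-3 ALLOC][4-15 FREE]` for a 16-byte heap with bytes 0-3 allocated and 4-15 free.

Answer: [0-9 ALLOC][10-46 FREE]

Derivation:
Op 1: a = malloc(8) -> a = 0; heap: [0-7 ALLOC][8-46 FREE]
Op 2: b = malloc(10) -> b = 8; heap: [0-7 ALLOC][8-17 ALLOC][18-46 FREE]
Op 3: free(a) -> (freed a); heap: [0-7 FREE][8-17 ALLOC][18-46 FREE]
Op 4: b = realloc(b, 1) -> b = 8; heap: [0-7 FREE][8-8 ALLOC][9-46 FREE]
Op 5: free(b) -> (freed b); heap: [0-46 FREE]
Op 6: c = malloc(10) -> c = 0; heap: [0-9 ALLOC][10-46 FREE]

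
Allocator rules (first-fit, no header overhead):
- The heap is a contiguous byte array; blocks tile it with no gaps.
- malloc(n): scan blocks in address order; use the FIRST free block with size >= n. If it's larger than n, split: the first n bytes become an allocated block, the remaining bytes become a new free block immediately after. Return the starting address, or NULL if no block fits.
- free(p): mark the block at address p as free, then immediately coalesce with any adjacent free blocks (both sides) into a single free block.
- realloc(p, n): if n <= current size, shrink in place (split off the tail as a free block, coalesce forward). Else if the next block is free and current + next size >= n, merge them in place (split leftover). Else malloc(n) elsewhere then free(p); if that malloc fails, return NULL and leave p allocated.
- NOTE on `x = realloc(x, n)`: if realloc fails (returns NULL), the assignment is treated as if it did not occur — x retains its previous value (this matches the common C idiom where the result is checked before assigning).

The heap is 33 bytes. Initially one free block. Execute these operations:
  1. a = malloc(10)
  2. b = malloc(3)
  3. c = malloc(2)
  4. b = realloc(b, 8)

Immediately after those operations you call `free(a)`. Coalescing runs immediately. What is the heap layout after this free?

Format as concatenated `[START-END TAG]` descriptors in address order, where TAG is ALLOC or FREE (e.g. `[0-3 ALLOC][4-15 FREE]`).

Op 1: a = malloc(10) -> a = 0; heap: [0-9 ALLOC][10-32 FREE]
Op 2: b = malloc(3) -> b = 10; heap: [0-9 ALLOC][10-12 ALLOC][13-32 FREE]
Op 3: c = malloc(2) -> c = 13; heap: [0-9 ALLOC][10-12 ALLOC][13-14 ALLOC][15-32 FREE]
Op 4: b = realloc(b, 8) -> b = 15; heap: [0-9 ALLOC][10-12 FREE][13-14 ALLOC][15-22 ALLOC][23-32 FREE]
free(a): a = 0 -> block [0-9 ALLOC]; mark free, coalesce with adjacent free neighbors -> [0-12 FREE][13-14 ALLOC][15-22 ALLOC][23-32 FREE]

Answer: [0-12 FREE][13-14 ALLOC][15-22 ALLOC][23-32 FREE]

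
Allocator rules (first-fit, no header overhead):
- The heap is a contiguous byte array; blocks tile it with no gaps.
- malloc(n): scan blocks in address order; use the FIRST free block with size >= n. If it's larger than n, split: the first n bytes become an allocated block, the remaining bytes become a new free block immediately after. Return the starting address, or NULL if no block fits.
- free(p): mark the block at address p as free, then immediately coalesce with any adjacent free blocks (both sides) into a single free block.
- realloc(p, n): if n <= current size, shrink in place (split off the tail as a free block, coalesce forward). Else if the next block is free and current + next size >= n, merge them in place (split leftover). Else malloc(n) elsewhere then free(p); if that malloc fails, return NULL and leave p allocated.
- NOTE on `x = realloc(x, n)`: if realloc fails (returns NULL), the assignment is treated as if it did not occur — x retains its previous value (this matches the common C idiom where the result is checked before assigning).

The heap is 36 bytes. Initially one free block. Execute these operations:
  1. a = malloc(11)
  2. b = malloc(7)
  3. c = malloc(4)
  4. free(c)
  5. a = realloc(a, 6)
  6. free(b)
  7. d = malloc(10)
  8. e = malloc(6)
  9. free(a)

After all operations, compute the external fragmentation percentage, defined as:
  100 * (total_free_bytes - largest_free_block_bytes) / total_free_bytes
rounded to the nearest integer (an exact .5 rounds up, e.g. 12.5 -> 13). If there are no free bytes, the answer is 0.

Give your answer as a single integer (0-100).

Answer: 30

Derivation:
Op 1: a = malloc(11) -> a = 0; heap: [0-10 ALLOC][11-35 FREE]
Op 2: b = malloc(7) -> b = 11; heap: [0-10 ALLOC][11-17 ALLOC][18-35 FREE]
Op 3: c = malloc(4) -> c = 18; heap: [0-10 ALLOC][11-17 ALLOC][18-21 ALLOC][22-35 FREE]
Op 4: free(c) -> (freed c); heap: [0-10 ALLOC][11-17 ALLOC][18-35 FREE]
Op 5: a = realloc(a, 6) -> a = 0; heap: [0-5 ALLOC][6-10 FREE][11-17 ALLOC][18-35 FREE]
Op 6: free(b) -> (freed b); heap: [0-5 ALLOC][6-35 FREE]
Op 7: d = malloc(10) -> d = 6; heap: [0-5 ALLOC][6-15 ALLOC][16-35 FREE]
Op 8: e = malloc(6) -> e = 16; heap: [0-5 ALLOC][6-15 ALLOC][16-21 ALLOC][22-35 FREE]
Op 9: free(a) -> (freed a); heap: [0-5 FREE][6-15 ALLOC][16-21 ALLOC][22-35 FREE]
Free blocks: [6 14] total_free=20 largest=14 -> 100*(20-14)/20 = 600/20 = 30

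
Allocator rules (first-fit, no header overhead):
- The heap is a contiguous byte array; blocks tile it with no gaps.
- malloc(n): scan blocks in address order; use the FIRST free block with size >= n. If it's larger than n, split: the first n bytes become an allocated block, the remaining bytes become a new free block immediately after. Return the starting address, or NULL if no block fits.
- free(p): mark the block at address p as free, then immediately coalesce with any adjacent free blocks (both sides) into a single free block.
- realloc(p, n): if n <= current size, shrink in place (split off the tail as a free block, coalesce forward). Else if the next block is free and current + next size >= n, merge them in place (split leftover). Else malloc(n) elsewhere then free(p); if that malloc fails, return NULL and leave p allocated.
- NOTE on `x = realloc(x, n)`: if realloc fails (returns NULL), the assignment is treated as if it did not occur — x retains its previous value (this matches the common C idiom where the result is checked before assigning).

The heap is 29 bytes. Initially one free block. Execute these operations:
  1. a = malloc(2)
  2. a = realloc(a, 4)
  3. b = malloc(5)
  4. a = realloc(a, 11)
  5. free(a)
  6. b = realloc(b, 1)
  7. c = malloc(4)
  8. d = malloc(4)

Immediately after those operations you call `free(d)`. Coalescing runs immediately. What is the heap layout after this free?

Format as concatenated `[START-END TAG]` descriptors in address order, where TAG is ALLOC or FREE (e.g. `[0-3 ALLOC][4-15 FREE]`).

Answer: [0-3 ALLOC][4-4 ALLOC][5-28 FREE]

Derivation:
Op 1: a = malloc(2) -> a = 0; heap: [0-1 ALLOC][2-28 FREE]
Op 2: a = realloc(a, 4) -> a = 0; heap: [0-3 ALLOC][4-28 FREE]
Op 3: b = malloc(5) -> b = 4; heap: [0-3 ALLOC][4-8 ALLOC][9-28 FREE]
Op 4: a = realloc(a, 11) -> a = 9; heap: [0-3 FREE][4-8 ALLOC][9-19 ALLOC][20-28 FREE]
Op 5: free(a) -> (freed a); heap: [0-3 FREE][4-8 ALLOC][9-28 FREE]
Op 6: b = realloc(b, 1) -> b = 4; heap: [0-3 FREE][4-4 ALLOC][5-28 FREE]
Op 7: c = malloc(4) -> c = 0; heap: [0-3 ALLOC][4-4 ALLOC][5-28 FREE]
Op 8: d = malloc(4) -> d = 5; heap: [0-3 ALLOC][4-4 ALLOC][5-8 ALLOC][9-28 FREE]
free(d): d = 5 -> block [5-8 ALLOC]; mark free, coalesce with adjacent free neighbors -> [0-3 ALLOC][4-4 ALLOC][5-28 FREE]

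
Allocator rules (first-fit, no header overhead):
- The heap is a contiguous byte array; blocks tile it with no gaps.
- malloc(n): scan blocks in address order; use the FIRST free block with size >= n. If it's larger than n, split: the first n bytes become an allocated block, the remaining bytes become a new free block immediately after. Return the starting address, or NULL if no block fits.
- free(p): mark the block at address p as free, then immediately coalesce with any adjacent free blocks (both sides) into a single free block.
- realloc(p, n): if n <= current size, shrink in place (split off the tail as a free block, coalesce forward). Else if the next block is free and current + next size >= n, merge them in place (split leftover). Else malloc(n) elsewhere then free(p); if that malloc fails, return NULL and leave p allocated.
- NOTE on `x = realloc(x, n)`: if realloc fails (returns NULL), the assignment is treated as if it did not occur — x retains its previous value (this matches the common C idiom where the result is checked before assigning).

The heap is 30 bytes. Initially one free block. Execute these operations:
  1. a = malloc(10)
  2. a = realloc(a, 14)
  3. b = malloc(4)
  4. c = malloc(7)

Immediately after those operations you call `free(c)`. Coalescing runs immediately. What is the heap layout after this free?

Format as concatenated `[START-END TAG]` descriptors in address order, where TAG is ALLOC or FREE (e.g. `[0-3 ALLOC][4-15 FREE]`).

Answer: [0-13 ALLOC][14-17 ALLOC][18-29 FREE]

Derivation:
Op 1: a = malloc(10) -> a = 0; heap: [0-9 ALLOC][10-29 FREE]
Op 2: a = realloc(a, 14) -> a = 0; heap: [0-13 ALLOC][14-29 FREE]
Op 3: b = malloc(4) -> b = 14; heap: [0-13 ALLOC][14-17 ALLOC][18-29 FREE]
Op 4: c = malloc(7) -> c = 18; heap: [0-13 ALLOC][14-17 ALLOC][18-24 ALLOC][25-29 FREE]
free(c): c = 18 -> block [18-24 ALLOC]; mark free, coalesce with adjacent free neighbors -> [0-13 ALLOC][14-17 ALLOC][18-29 FREE]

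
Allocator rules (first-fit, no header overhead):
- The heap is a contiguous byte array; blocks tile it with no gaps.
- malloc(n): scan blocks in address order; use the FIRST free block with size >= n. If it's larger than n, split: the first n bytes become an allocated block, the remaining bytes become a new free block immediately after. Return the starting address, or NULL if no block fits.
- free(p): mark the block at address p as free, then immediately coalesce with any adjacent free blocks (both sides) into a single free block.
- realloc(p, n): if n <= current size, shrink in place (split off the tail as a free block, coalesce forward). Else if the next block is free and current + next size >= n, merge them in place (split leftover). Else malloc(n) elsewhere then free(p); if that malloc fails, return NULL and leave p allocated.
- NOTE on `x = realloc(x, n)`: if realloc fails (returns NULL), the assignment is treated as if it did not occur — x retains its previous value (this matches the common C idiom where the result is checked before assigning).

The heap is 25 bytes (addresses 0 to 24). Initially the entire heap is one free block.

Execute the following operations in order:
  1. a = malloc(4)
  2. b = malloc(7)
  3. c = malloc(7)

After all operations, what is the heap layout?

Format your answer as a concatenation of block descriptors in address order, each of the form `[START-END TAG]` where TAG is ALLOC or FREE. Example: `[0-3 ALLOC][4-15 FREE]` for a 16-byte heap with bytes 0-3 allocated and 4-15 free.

Answer: [0-3 ALLOC][4-10 ALLOC][11-17 ALLOC][18-24 FREE]

Derivation:
Op 1: a = malloc(4) -> a = 0; heap: [0-3 ALLOC][4-24 FREE]
Op 2: b = malloc(7) -> b = 4; heap: [0-3 ALLOC][4-10 ALLOC][11-24 FREE]
Op 3: c = malloc(7) -> c = 11; heap: [0-3 ALLOC][4-10 ALLOC][11-17 ALLOC][18-24 FREE]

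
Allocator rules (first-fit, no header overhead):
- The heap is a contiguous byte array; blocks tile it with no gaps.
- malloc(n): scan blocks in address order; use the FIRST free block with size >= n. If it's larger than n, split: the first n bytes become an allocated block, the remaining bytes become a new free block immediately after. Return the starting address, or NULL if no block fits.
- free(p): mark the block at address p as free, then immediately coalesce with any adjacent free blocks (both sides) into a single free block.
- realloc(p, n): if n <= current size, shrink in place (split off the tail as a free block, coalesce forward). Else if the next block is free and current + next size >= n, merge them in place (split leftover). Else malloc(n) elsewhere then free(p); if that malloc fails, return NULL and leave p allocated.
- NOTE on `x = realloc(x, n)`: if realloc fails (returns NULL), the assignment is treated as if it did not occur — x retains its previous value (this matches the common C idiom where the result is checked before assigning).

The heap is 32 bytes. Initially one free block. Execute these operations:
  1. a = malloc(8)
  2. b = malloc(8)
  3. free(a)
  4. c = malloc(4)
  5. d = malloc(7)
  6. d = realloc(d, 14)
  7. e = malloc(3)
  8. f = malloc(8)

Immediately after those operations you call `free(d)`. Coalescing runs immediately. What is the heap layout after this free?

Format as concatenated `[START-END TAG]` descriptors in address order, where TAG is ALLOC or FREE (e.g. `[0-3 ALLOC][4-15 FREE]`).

Op 1: a = malloc(8) -> a = 0; heap: [0-7 ALLOC][8-31 FREE]
Op 2: b = malloc(8) -> b = 8; heap: [0-7 ALLOC][8-15 ALLOC][16-31 FREE]
Op 3: free(a) -> (freed a); heap: [0-7 FREE][8-15 ALLOC][16-31 FREE]
Op 4: c = malloc(4) -> c = 0; heap: [0-3 ALLOC][4-7 FREE][8-15 ALLOC][16-31 FREE]
Op 5: d = malloc(7) -> d = 16; heap: [0-3 ALLOC][4-7 FREE][8-15 ALLOC][16-22 ALLOC][23-31 FREE]
Op 6: d = realloc(d, 14) -> d = 16; heap: [0-3 ALLOC][4-7 FREE][8-15 ALLOC][16-29 ALLOC][30-31 FREE]
Op 7: e = malloc(3) -> e = 4; heap: [0-3 ALLOC][4-6 ALLOC][7-7 FREE][8-15 ALLOC][16-29 ALLOC][30-31 FREE]
Op 8: f = malloc(8) -> f = NULL; heap: [0-3 ALLOC][4-6 ALLOC][7-7 FREE][8-15 ALLOC][16-29 ALLOC][30-31 FREE]
free(d): d = 16 -> block [16-29 ALLOC]; mark free, coalesce with adjacent free neighbors -> [0-3 ALLOC][4-6 ALLOC][7-7 FREE][8-15 ALLOC][16-31 FREE]

Answer: [0-3 ALLOC][4-6 ALLOC][7-7 FREE][8-15 ALLOC][16-31 FREE]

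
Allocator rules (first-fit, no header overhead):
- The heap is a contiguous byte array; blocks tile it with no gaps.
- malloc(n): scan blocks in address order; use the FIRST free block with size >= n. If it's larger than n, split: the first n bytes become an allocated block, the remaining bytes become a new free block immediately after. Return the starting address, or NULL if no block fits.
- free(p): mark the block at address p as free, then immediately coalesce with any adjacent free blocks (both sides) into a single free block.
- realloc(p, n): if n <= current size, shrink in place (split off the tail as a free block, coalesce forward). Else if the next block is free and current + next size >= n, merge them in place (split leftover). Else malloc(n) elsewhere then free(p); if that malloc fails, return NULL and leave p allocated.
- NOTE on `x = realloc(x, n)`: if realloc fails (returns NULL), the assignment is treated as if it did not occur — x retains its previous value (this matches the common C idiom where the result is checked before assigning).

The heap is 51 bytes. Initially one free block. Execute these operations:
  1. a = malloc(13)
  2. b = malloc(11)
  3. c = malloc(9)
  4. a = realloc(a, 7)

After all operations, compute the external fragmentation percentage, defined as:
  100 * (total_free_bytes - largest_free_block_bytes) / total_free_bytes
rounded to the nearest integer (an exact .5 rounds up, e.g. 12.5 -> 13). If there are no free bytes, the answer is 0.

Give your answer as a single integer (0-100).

Answer: 25

Derivation:
Op 1: a = malloc(13) -> a = 0; heap: [0-12 ALLOC][13-50 FREE]
Op 2: b = malloc(11) -> b = 13; heap: [0-12 ALLOC][13-23 ALLOC][24-50 FREE]
Op 3: c = malloc(9) -> c = 24; heap: [0-12 ALLOC][13-23 ALLOC][24-32 ALLOC][33-50 FREE]
Op 4: a = realloc(a, 7) -> a = 0; heap: [0-6 ALLOC][7-12 FREE][13-23 ALLOC][24-32 ALLOC][33-50 FREE]
Free blocks: [6 18] total_free=24 largest=18 -> 100*(24-18)/24 = 600/24 = 25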